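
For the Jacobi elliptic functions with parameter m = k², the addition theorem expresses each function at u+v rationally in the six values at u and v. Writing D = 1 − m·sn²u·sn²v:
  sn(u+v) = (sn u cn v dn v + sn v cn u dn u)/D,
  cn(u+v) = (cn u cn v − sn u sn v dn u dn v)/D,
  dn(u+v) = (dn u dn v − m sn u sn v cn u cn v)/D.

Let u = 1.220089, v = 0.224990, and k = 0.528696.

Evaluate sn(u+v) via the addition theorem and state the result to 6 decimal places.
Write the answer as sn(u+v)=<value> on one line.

sn(u+v)=0.976152

sn u = 0.9157472955639173, cn u = 0.401754764336867, dn u = 0.8749839464646011
sn v = 0.2225849343193283, cn v = 0.9749133023064463, dn v = 0.9930515963647349
m = k² = 0.279519460416
D = 1 − m·sn²u·sn²v = 0.988386720719074
sn(u+v) = (sn u·cn v·dn v + sn v·cn u·dn u)/D = 0.9648159168837661/0.988386720719074 = 0.9761522455318303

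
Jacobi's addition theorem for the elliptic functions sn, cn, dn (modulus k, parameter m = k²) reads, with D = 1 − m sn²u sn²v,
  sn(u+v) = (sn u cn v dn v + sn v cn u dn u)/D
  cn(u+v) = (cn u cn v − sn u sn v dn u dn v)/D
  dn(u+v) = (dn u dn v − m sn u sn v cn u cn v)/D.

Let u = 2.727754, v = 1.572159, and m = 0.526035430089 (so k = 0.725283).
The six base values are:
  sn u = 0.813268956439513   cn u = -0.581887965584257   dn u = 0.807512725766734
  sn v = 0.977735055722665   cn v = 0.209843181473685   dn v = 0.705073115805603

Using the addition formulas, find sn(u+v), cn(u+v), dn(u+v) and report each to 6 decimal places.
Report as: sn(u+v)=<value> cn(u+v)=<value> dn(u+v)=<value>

m = k² = 0.526035430089
D = 1 − m·sn²u·sn²v = 0.6673973083137107
sn(u+v) = (sn u·cn v·dn v + sn v·cn u·dn u)/D = -0.3390930077901048/0.6673973083137107 = -0.5080826721445418
cn(u+v) = (cn u·cn v − sn u·sn v·dn u·dn v)/D = -0.5748348451618483/0.6673973083137107 = -0.8613083061636304
dn(u+v) = (dn u·dn v − m·sn u·sn v·cn u·cn v)/D = 0.6204300714152402/0.6673973083137107 = 0.9296262716175153

sn(u+v)=-0.508083 cn(u+v)=-0.861308 dn(u+v)=0.929626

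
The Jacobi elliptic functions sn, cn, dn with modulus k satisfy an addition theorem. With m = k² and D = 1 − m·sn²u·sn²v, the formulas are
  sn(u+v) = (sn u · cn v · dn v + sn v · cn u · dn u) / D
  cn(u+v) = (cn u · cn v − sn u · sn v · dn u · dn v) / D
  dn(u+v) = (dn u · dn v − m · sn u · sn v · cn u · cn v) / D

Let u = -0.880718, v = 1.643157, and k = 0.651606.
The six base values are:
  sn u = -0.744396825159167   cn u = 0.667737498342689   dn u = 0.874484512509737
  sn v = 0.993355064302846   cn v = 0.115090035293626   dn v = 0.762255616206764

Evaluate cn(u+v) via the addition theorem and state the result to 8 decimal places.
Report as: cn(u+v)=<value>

cn(u+v)=0.74202126

m = k² = 0.424590379236
D = 1 − m·sn²u·sn²v = 0.7678395728413904
cn(u+v) = (cn u·cn v − sn u·sn v·dn u·dn v)/D = 0.569753291134048/0.7678395728413904 = 0.7420212649703322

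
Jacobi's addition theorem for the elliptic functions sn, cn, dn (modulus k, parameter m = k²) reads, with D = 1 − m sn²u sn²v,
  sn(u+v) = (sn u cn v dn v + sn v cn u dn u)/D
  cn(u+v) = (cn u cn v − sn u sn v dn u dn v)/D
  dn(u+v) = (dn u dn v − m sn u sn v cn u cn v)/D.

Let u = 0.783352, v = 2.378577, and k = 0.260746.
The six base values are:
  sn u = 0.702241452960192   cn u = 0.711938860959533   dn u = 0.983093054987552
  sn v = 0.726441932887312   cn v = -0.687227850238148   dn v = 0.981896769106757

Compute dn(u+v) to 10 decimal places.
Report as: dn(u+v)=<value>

dn(u+v)=0.9999578842

m = k² = 0.067988476516
D = 1 − m·sn²u·sn²v = 0.9823066509856505
dn(u+v) = (dn u·dn v − m·sn u·sn v·cn u·cn v)/D = 0.9822652803834666/0.9823066509856505 = 0.9999578842287768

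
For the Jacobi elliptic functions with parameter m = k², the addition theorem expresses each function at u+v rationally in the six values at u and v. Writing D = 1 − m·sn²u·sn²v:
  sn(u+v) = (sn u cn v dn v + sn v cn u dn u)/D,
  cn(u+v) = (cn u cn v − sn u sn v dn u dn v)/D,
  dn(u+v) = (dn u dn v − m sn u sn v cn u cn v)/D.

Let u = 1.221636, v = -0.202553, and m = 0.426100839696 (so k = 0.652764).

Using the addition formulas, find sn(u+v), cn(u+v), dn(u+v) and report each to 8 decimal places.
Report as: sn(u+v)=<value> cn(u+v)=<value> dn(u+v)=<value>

sn(u+v)=0.81828575 cn(u+v)=0.57481164 dn(u+v)=0.84539131

sn u = 0.9025919093600358, cn u = 0.4304972069105732, dn u = 0.8080021724876678
sn v = -0.2005978603580296, cn v = 0.9796736693510653, dn v = 0.9913898902993312
m = k² = 0.426100839696
D = 1 − m·sn²u·sn²v = 0.9860315616500695
sn(u+v) = (sn u·cn v·dn v + sn v·cn u·dn u)/D = 0.8068555797379212/0.9860315616500695 = 0.8182857538431051
cn(u+v) = (cn u·cn v − sn u·sn v·dn u·dn v)/D = 0.5667824221126285/0.9860315616500695 = 0.5748116431122645
dn(u+v) = (dn u·dn v − m·sn u·sn v·cn u·cn v)/D = 0.8335825139779825/0.9860315616500695 = 0.8453913103785726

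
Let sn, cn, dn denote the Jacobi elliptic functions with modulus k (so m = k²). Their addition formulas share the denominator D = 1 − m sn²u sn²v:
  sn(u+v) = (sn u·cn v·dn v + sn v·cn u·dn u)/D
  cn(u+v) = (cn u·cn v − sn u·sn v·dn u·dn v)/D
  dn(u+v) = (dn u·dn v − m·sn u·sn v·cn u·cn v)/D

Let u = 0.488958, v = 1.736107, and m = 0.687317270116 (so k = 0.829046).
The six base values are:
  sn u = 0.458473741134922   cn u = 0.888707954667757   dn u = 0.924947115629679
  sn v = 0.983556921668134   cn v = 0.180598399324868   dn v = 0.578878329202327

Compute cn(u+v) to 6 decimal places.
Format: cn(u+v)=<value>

cn(u+v)=-0.094097

m = k² = 0.687317270116
D = 1 − m·sn²u·sn²v = 0.8602392611238144
cn(u+v) = (cn u·cn v − sn u·sn v·dn u·dn v)/D = -0.08094573460408573/0.8602392611238144 = -0.09409676849477717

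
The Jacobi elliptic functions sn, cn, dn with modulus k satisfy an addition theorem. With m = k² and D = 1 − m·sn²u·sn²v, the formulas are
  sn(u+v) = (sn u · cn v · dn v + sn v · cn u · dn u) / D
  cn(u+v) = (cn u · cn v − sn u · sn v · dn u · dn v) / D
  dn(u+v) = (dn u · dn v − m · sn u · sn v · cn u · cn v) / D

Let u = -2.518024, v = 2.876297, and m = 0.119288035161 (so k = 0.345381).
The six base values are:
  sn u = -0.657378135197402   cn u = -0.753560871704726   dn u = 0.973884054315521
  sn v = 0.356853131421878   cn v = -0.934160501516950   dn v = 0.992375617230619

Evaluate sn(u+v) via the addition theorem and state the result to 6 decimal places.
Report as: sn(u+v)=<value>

m = k² = 0.119288035161
D = 1 − m·sn²u·sn²v = 0.9934354279465498
sn(u+v) = (sn u·cn v·dn v + sn v·cn u·dn u)/D = 0.3475268769621808/0.9934354279465498 = 0.349823317334802

sn(u+v)=0.349823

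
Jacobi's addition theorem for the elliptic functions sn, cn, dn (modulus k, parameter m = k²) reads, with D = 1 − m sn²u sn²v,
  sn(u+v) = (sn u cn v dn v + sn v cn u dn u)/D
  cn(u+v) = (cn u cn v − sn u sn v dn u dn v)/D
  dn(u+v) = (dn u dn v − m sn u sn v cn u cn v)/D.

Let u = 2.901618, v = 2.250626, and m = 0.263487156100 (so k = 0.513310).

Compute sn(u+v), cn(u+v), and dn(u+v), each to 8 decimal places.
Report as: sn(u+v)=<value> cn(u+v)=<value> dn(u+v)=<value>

sn(u+v)=-0.99804525 cn(u+v)=0.06249546 dn(u+v)=0.85880262

sn u = 0.4616781584904185, cn u = -0.8870475060406269, dn u = 0.9715135492524235
sn v = 0.8848135648965699, cn v = -0.4659452278702118, dn v = 0.8909080823334034
m = k² = 0.2634871561
D = 1 − m·sn²u·sn²v = 0.956031499749633
sn(u+v) = (sn u·cn v·dn v + sn v·cn u·dn u)/D = -0.9541626956375644/0.956031499749633 = -0.9980452483913365
cn(u+v) = (cn u·cn v − sn u·sn v·dn u·dn v)/D = 0.05974762561967694/0.956031499749633 = 0.06249545714270266
dn(u+v) = (dn u·dn v − m·sn u·sn v·cn u·cn v)/D = 0.8210423572701039/0.956031499749633 = 0.8588026205047843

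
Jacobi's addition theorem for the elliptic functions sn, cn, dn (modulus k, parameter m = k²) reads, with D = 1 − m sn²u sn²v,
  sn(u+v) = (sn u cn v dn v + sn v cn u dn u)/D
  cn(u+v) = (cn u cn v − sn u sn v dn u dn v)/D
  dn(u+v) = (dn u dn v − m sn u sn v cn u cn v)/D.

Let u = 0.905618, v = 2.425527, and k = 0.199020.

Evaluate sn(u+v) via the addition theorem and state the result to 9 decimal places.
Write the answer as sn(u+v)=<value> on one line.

sn(u+v)=-0.157052101

sn u = 0.7842346184440377, cn u = 0.6204643932039409, dn u = 0.987744674115523
sn v = 0.6782806296672762, cn v = -0.7348029582263284, dn v = 0.9908467686674891
m = k² = 0.0396089604
D = 1 − m·sn²u·sn²v = 0.9887926149799122
sn(u+v) = (sn u·cn v·dn v + sn v·cn u·dn u)/D = -0.1552919576304907/0.9887926149799122 = -0.1570521009945503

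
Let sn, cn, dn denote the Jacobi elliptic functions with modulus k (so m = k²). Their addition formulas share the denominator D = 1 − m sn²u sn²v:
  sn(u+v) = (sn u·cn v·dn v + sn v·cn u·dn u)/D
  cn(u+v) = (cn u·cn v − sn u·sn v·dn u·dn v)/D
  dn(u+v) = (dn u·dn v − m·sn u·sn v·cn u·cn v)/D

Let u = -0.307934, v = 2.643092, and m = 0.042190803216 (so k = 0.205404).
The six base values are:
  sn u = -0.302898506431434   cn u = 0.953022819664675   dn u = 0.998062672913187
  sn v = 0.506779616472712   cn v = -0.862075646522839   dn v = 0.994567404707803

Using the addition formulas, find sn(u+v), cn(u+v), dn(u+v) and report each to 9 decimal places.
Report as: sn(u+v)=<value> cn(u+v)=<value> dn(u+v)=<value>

m = k² = 0.042190803216
D = 1 − m·sn²u·sn²v = 0.9990058536229025
sn(u+v) = (sn u·cn v·dn v + sn v·cn u·dn u)/D = 0.7417397219917286/0.9990058536229025 = 0.7424778536600198
cn(u+v) = (cn u·cn v − sn u·sn v·dn u·dn v)/D = -0.6692046625603092/0.9990058536229025 = -0.6698706120023554
dn(u+v) = (dn u·dn v − m·sn u·sn v·cn u·cn v)/D = 0.9873197312110907/0.9990058536229025 = 0.9883022483107261

sn(u+v)=0.742477854 cn(u+v)=-0.669870612 dn(u+v)=0.988302248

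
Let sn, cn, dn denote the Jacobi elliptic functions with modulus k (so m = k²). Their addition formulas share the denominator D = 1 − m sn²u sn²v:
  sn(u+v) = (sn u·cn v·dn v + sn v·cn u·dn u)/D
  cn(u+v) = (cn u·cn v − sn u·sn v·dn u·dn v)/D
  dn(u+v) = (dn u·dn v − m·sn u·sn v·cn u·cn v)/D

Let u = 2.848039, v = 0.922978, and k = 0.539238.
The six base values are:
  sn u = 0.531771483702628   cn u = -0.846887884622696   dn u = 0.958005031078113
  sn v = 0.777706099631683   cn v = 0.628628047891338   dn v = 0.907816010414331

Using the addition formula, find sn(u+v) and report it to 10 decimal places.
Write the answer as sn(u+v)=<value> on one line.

sn(u+v)=-0.3446400027

m = k² = 0.290777620644
D = 1 − m·sn²u·sn²v = 0.9502672954040267
sn(u+v) = (sn u·cn v·dn v + sn v·cn u·dn u)/D = -0.3275001232228535/0.9502672954040267 = -0.3446400026674703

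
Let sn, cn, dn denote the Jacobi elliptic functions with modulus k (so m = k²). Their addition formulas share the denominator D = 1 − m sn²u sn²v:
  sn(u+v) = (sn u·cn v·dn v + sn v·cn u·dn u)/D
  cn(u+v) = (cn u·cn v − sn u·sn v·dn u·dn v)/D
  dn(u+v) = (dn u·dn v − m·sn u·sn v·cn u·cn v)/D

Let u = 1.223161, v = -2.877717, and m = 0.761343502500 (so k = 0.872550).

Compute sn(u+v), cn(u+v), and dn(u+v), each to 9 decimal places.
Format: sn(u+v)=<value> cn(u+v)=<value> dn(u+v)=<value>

sn(u+v)=-0.965294870 cn(u+v)=0.261162428 dn(u+v)=0.539058949

sn u = 0.8682311708017437, cn u = 0.4961598875848725, dn u = 0.652748003147415
sn v = -0.9347286273146403, cn v = -0.3553623408276238, dn v = 0.5786197171741789
m = k² = 0.7613435025
D = 1 − m·sn²u·sn²v = 0.4985559523686322
sn(u+v) = (sn u·cn v·dn v + sn v·cn u·dn u)/D = -0.4812535033343141/0.4985559523686322 = -0.965294870210426
cn(u+v) = (cn u·cn v − sn u·sn v·dn u·dn v)/D = 0.130204082772558/0.4985559523686322 = 0.2611624275148261
dn(u+v) = (dn u·dn v − m·sn u·sn v·cn u·cn v)/D = 0.2687510476916145/0.4985559523686322 = 0.5390589489801137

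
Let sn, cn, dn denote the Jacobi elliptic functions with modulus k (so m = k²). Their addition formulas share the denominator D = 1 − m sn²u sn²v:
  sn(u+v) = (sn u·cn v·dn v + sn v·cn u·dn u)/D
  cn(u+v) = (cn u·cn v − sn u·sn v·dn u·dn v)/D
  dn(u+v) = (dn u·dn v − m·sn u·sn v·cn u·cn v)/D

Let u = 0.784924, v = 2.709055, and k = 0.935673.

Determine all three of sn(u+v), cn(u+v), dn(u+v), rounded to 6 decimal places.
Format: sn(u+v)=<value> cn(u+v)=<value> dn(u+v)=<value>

sn u = 0.6619858227897242, cn u = 0.7495163576770102, dn u = 0.7850737795625127
sn v = 0.9965487237867387, cn v = -0.08300988567045768, dn v = 0.3613152126122055
m = k² = 0.875483962929
D = 1 − m·sn²u·sn²v = 0.618984496944588
sn(u+v) = (sn u·cn v·dn v + sn v·cn u·dn u)/D = 0.5665400553325888/0.618984496944588 = 0.9152734165865642
cn(u+v) = (cn u·cn v − sn u·sn v·dn u·dn v)/D = -0.2493474947969037/0.618984496944588 = -0.4028331824588904
dn(u+v) = (dn u·dn v − m·sn u·sn v·cn u·cn v)/D = 0.3195931648394804/0.618984496944588 = 0.5163185288436887

sn(u+v)=0.915273 cn(u+v)=-0.402833 dn(u+v)=0.516319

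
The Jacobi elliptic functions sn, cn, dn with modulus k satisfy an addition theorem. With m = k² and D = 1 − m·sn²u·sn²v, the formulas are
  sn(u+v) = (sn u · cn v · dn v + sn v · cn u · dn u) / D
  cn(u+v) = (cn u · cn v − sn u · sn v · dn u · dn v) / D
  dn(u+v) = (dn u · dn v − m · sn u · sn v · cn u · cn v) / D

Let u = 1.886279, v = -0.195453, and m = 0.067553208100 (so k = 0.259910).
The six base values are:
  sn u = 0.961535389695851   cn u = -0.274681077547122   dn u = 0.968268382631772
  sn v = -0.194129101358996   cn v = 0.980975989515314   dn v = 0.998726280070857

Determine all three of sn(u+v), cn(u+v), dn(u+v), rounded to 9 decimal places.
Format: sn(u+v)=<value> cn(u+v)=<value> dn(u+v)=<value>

sn(u+v)=0.996017613 cn(u+v)=-0.089156690 dn(u+v)=0.965910848

m = k² = 0.0675532081
D = 1 − m·sn²u·sn²v = 0.9976462636561346
sn(u+v) = (sn u·cn v·dn v + sn v·cn u·dn u)/D = 0.9936732497540498/0.9976462636561346 = 0.9960176126079753
cn(u+v) = (cn u·cn v − sn u·sn v·dn u·dn v)/D = -0.08894683867497129/0.9976462636561346 = -0.08915669001656201
dn(u+v) = (dn u·dn v − m·sn u·sn v·cn u·cn v)/D = 0.9636373487130837/0.9976462636561346 = 0.9659108481813821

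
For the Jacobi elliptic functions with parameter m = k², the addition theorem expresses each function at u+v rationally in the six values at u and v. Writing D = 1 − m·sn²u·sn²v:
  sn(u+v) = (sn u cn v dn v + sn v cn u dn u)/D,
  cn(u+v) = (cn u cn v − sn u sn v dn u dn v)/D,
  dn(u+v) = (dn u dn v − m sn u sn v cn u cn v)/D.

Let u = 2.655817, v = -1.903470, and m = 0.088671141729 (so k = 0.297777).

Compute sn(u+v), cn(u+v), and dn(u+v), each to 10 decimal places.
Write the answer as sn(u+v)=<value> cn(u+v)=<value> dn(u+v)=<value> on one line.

sn u = 0.5283848828378056, cn u = -0.8490049561624941, dn u = 0.9875443545078082
sn v = -0.9602406691180943, cn v = -0.27917352555648, dn v = 0.9582482439681561
m = k² = 0.088671141729
D = 1 − m·sn²u·sn²v = 0.9771732932427672
sn(u+v) = (sn u·cn v·dn v + sn v·cn u·dn u)/D = 0.663742409210979/0.9771732932427672 = 0.6792473902027529
cn(u+v) = (cn u·cn v − sn u·sn v·dn u·dn v)/D = 0.7171566490256647/0.9771732932427672 = 0.7339093833047436
dn(u+v) = (dn u·dn v − m·sn u·sn v·cn u·cn v)/D = 0.9569760812653993/0.9771732932427672 = 0.9793309824193588

sn(u+v)=0.6792473902 cn(u+v)=0.7339093833 dn(u+v)=0.9793309824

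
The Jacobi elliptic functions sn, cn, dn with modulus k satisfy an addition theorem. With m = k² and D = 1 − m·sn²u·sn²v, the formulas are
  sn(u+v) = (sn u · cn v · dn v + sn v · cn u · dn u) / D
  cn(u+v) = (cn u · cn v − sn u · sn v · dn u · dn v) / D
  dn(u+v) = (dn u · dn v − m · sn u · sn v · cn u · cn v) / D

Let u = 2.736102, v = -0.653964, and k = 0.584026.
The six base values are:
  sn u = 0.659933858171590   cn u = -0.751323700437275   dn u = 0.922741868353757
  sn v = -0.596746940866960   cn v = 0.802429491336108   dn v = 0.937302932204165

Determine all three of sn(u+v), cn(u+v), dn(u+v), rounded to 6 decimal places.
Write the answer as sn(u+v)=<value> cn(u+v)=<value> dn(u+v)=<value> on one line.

m = k² = 0.341086368676
D = 1 − m·sn²u·sn²v = 0.9471012283779141
sn(u+v) = (sn u·cn v·dn v + sn v·cn u·dn u)/D = 0.91006056067176/0.9471012283779141 = 0.9608904871028485
cn(u+v) = (cn u·cn v − sn u·sn v·dn u·dn v)/D = -0.2622794553615582/0.9471012283779141 = -0.276928640258191
dn(u+v) = (dn u·dn v − m·sn u·sn v·cn u·cn v)/D = 0.7839065754027656/0.9471012283779141 = 0.8276903797763524

sn(u+v)=0.960890 cn(u+v)=-0.276929 dn(u+v)=0.827690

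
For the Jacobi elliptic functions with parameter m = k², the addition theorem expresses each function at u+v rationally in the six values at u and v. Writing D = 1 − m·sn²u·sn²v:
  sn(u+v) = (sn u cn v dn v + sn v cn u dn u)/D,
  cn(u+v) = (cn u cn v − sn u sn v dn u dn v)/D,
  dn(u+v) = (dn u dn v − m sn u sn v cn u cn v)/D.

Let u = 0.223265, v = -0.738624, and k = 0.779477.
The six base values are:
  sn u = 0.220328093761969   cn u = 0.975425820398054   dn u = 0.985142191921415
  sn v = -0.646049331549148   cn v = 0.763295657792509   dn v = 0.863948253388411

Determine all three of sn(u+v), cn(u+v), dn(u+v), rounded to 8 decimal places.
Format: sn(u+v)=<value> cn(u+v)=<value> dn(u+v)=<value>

m = k² = 0.607584393529
D = 1 − m·sn²u·sn²v = 0.9876894423294133
sn(u+v) = (sn u·cn v·dn v + sn v·cn u·dn u)/D = -0.4755152969533135/0.9876894423294133 = -0.4814421179109051
cn(u+v) = (cn u·cn v − sn u·sn v·dn u·dn v)/D = 0.8656879558203345/0.9876894423294133 = 0.8764778874001683
dn(u+v) = (dn u·dn v − m·sn u·sn v·cn u·cn v)/D = 0.9155034747607583/0.9876894423294133 = 0.9269143067901909

sn(u+v)=-0.48144212 cn(u+v)=0.87647789 dn(u+v)=0.92691431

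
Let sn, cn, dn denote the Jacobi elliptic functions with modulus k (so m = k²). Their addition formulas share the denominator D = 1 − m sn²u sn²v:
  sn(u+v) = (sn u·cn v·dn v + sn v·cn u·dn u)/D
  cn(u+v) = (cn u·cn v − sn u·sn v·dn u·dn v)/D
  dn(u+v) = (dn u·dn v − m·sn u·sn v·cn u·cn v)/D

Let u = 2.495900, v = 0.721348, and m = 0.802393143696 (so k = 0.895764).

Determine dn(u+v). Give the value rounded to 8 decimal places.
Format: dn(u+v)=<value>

dn(u+v)=0.60492555

sn u = 0.9945522901618898, cn u = -0.1042388705509614, dn u = 0.4542306168602924
sn v = 0.6262160960749649, cn v = 0.7796495373029027, dn v = 0.827855215392184
m = k² = 0.802393143696
D = 1 − m·sn²u·sn²v = 0.6887632258092929
dn(u+v) = (dn u·dn v − m·sn u·sn v·cn u·cn v)/D = 0.4166504758660607/0.6887632258092929 = 0.6049255538817403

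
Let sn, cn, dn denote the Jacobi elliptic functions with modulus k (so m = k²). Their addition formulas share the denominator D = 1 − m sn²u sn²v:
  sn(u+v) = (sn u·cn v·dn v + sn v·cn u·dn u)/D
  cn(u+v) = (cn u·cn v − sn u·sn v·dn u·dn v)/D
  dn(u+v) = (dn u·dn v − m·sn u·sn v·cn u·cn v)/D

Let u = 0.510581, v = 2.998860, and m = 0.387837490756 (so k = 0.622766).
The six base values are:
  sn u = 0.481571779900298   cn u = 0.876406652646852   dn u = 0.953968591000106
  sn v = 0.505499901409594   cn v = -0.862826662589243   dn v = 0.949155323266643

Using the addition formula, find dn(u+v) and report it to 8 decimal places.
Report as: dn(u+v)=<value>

dn(u+v)=0.99983793

m = k² = 0.387837490756
D = 1 − m·sn²u·sn²v = 0.9770166147144108
dn(u+v) = (dn u·dn v − m·sn u·sn v·cn u·cn v)/D = 0.9768582678287813/0.9770166147144108 = 0.9998379281547062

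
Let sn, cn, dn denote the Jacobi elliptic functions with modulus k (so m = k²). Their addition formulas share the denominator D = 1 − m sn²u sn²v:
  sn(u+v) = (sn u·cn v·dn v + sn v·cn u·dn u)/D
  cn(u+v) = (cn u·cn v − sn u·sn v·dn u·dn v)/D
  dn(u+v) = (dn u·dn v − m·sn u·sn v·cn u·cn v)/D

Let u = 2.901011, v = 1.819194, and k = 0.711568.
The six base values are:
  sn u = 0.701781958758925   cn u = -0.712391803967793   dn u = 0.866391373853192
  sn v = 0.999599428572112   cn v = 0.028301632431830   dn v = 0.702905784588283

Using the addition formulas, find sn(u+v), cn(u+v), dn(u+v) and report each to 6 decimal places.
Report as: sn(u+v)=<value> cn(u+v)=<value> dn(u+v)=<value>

m = k² = 0.506329018624
D = 1 − m·sn²u·sn²v = 0.7508337504537954
sn(u+v) = (sn u·cn v·dn v + sn v·cn u·dn u)/D = -0.6030020610353125/0.7508337504537954 = -0.8031099569922968
cn(u+v) = (cn u·cn v − sn u·sn v·dn u·dn v)/D = -0.447369908697129/0.7508337504537954 = -0.5958308459452491
dn(u+v) = (dn u·dn v − m·sn u·sn v·cn u·cn v)/D = 0.6161528009753351/0.7508337504537954 = 0.8206248062276628

sn(u+v)=-0.803110 cn(u+v)=-0.595831 dn(u+v)=0.820625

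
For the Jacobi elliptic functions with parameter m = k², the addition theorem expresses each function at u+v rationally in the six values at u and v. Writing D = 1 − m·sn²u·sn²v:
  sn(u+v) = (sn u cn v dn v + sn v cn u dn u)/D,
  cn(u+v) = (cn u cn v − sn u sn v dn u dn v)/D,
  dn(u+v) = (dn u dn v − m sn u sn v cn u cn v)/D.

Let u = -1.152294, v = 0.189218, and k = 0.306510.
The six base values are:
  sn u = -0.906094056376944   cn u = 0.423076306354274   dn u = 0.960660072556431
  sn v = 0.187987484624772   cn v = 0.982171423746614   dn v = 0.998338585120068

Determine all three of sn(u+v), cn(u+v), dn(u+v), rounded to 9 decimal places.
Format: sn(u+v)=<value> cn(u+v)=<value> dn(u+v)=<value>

m = k² = 0.0939483801
D = 1 − m·sn²u·sn²v = 0.9972742015950298
sn(u+v) = (sn u·cn v·dn v + sn v·cn u·dn u)/D = -0.8120569041633787/0.9972742015950298 = -0.8142764576327989
cn(u+v) = (cn u·cn v − sn u·sn v·dn u·dn v)/D = 0.5788949970137878/0.9972742015950298 = 0.5804772610059593
dn(u+v) = (dn u·dn v − m·sn u·sn v·cn u·cn v)/D = 0.9657136481082211/0.9972742015950298 = 0.9683531836717213

sn(u+v)=-0.814276458 cn(u+v)=0.580477261 dn(u+v)=0.968353184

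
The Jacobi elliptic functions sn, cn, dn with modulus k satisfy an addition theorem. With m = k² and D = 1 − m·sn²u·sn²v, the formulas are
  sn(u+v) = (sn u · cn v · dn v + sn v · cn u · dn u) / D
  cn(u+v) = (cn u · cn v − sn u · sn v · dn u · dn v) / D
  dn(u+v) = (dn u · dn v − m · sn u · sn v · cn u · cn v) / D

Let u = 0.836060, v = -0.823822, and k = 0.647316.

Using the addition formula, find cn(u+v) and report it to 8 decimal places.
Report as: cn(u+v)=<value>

cn(u+v)=0.99992512

sn u = 0.717935852906488, cn u = 0.6961092666467195, dn u = 0.8854517258406498
sn v = -0.710339660454465, cn v = 0.7038590532098279, dn v = 0.8880151327841377
m = k² = 0.419018003856
D = 1 − m·sn²u·sn²v = 0.8910226872782675
cn(u+v) = (cn u·cn v − sn u·sn v·dn u·dn v)/D = 0.8909559658768745/0.8910226872782675 = 0.9999251181789806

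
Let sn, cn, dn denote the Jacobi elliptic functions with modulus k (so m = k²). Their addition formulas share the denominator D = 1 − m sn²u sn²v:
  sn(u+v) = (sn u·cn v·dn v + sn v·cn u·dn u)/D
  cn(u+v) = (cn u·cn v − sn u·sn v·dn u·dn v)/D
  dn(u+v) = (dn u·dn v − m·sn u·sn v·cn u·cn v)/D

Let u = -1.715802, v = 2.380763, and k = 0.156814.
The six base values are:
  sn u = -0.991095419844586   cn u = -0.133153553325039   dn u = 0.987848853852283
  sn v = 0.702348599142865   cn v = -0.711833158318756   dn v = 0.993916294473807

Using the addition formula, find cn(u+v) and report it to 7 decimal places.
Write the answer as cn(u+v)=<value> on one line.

m = k² = 0.024590630596
D = 1 − m·sn²u·sn²v = 0.9880846708131308
cn(u+v) = (cn u·cn v − sn u·sn v·dn u·dn v)/D = 0.7782358726451264/0.9880846708131308 = 0.7876206317467589

cn(u+v)=0.7876206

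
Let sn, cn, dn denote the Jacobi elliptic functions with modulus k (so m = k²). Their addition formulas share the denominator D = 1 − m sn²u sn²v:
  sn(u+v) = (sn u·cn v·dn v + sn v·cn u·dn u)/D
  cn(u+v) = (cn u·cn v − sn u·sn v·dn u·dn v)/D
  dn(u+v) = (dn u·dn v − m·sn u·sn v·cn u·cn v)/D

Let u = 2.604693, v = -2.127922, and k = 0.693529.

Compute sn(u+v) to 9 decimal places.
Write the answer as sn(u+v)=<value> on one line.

sn(u+v)=0.451554380

sn u = 0.838181519143039, cn u = -0.5453913649546235, dn u = 0.8136870408072457
sn v = -0.9780198167140788, cn v = -0.2085119615623038, dn v = 0.734798826688717
m = k² = 0.480982473841
D = 1 − m·sn²u·sn²v = 0.6767781417151335
sn(u+v) = (sn u·cn v·dn v + sn v·cn u·dn u)/D = 0.3056021343622956/0.6767781417151335 = 0.451554380269758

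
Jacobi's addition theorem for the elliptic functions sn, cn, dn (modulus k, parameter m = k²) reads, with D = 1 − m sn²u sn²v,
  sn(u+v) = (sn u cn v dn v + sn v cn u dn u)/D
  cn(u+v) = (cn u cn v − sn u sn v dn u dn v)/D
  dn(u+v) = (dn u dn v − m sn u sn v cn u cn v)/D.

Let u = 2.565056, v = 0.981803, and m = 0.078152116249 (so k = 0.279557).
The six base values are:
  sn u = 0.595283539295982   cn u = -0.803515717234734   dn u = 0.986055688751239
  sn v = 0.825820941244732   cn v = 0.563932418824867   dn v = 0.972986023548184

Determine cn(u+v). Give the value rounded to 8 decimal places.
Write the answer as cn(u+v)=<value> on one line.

cn(u+v)=-0.94257873

m = k² = 0.078152116249
D = 1 − m·sn²u·sn²v = 0.9811131177363811
cn(u+v) = (cn u·cn v − sn u·sn v·dn u·dn v)/D = -0.9247763587995243/0.9811131177363811 = -0.9425787323414484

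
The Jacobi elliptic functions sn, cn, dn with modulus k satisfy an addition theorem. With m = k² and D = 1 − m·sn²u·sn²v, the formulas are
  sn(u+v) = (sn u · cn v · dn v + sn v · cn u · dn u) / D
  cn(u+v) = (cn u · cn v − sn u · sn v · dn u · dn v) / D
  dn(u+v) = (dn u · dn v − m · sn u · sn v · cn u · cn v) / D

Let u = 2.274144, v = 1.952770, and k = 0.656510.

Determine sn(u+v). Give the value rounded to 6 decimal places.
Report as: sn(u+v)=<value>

sn(u+v)=-0.573922

sn u = 0.9346294979750939, cn u = -0.355622976640745, dn u = 0.78962198529535
sn v = 0.9933153433094388, cn v = -0.1154323557155955, dn v = 0.7581145075629297
m = k² = 0.4310053801
D = 1 − m·sn²u·sn²v = 0.6285195640142345
sn(u+v) = (sn u·cn v·dn v + sn v·cn u·dn u)/D = -0.3607209268221135/0.6285195640142345 = -0.5739215570606232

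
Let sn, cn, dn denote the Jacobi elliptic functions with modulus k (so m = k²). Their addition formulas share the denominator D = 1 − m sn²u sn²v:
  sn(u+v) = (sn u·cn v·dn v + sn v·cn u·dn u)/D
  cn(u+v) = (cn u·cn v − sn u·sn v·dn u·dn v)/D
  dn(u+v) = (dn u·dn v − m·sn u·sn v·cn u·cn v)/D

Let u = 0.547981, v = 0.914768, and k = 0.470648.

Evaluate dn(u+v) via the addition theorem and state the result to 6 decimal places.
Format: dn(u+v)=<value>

dn(u+v)=0.886500

sn u = 0.5160860150955404, cn u = 0.8565367622132781, dn u = 0.9700526230256621
sn v = 0.7776758618012111, cn v = 0.6286654547306887, dn v = 0.9306102926112643
m = k² = 0.221509539904
D = 1 − m·sn²u·sn²v = 0.9643192598442603
dn(u+v) = (dn u·dn v − m·sn u·sn v·cn u·cn v)/D = 0.8548692665465035/0.9643192598442603 = 0.8865002516744992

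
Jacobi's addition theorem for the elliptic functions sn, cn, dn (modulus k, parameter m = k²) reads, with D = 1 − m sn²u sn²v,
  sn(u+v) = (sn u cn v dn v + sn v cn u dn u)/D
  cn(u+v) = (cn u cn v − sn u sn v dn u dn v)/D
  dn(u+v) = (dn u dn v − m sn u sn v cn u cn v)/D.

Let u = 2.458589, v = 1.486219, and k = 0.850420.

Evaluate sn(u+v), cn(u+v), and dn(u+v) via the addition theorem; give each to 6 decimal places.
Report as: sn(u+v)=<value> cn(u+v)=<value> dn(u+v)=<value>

sn(u+v)=0.271383 cn(u+v)=-0.962472 dn(u+v)=0.973004

sn u = 0.9828478592200611, cn u = -0.1844182356128131, dn u = 0.548983059543456
sn v = 0.9413865875484911, cn v = 0.337329650021766, dn v = 0.5992339273540279
m = k² = 0.7232141764
D = 1 − m·sn²u·sn²v = 0.3808789995692556
sn(u+v) = (sn u·cn v·dn v + sn v·cn u·dn u)/D = 0.1033639284858703/0.3808789995692556 = 0.2713825876532096
cn(u+v) = (cn u·cn v − sn u·sn v·dn u·dn v)/D = -0.3665852023757164/0.3808789995692556 = -0.962471553407501
dn(u+v) = (dn u·dn v − m·sn u·sn v·cn u·cn v)/D = 0.3705967059926948/0.3808789995692556 = 0.9730037791839685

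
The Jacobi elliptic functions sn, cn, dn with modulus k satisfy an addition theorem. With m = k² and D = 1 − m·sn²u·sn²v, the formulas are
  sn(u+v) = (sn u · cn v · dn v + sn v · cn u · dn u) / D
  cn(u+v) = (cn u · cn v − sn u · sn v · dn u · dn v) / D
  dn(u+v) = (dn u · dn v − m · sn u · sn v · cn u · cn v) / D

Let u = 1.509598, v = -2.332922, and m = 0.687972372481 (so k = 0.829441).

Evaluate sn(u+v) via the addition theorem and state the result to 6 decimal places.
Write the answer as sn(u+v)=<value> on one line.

sn(u+v)=-0.694776

sn u = 0.9502357515091694, cn u = 0.3115317264000634, dn u = 0.6154646485392852
sn v = -0.9880278751999946, cn v = -0.1542754608736719, dn v = 0.5730636975277755
m = k² = 0.687972372481
D = 1 − m·sn²u·sn²v = 0.3935819414994854
sn(u+v) = (sn u·cn v·dn v + sn v·cn u·dn u)/D = -0.2734512934802969/0.3935819414994854 = -0.6947760164973281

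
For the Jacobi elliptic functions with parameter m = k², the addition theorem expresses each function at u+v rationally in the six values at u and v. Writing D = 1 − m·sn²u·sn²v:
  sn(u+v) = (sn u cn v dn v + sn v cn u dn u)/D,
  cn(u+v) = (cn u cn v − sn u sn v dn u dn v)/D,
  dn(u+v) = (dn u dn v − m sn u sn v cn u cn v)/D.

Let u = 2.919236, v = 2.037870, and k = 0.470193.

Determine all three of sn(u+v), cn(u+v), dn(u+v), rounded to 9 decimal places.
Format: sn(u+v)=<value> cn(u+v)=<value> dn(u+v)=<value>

sn u = 0.4067802160578981, cn u = -0.9135260564559118, dn u = 0.9815383942538078
sn v = 0.9473669065616539, cn v = -0.3201498779506288, dn v = 0.8953091619604978
m = k² = 0.221081457249
D = 1 − m·sn²u·sn²v = 0.9671671650411573
sn(u+v) = (sn u·cn v·dn v + sn v·cn u·dn u)/D = -0.9660635437537705/0.9671671650411573 = -0.9988589136115474
cn(u+v) = (cn u·cn v − sn u·sn v·dn u·dn v)/D = -0.04619041636157662/0.9671671650411573 = -0.04775846206442608
dn(u+v) = (dn u·dn v − m·sn u·sn v·cn u·cn v)/D = 0.8538628077838721/0.9671671650411573 = 0.8828492515536717

sn(u+v)=-0.998858914 cn(u+v)=-0.047758462 dn(u+v)=0.882849252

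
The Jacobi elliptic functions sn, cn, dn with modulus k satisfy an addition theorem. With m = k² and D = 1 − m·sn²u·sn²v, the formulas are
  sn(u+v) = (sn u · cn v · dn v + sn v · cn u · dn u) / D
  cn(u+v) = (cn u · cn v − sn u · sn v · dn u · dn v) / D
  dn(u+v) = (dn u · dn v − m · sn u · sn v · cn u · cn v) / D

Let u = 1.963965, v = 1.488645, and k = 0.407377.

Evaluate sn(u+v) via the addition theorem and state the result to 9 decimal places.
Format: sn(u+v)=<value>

sn u = 0.9570692931112103, cn u = -0.2898592213189159, dn u = 0.9208622773642564
sn v = 0.9900863433513716, cn v = 0.1404600751427605, dn v = 0.9150508901806493
m = k² = 0.165956020129
D = 1 − m·sn²u·sn²v = 0.8509863967347134
sn(u+v) = (sn u·cn v·dn v + sn v·cn u·dn u)/D = -0.1412639513508583/0.8509863967347134 = -0.1660002461765507

sn(u+v)=-0.166000246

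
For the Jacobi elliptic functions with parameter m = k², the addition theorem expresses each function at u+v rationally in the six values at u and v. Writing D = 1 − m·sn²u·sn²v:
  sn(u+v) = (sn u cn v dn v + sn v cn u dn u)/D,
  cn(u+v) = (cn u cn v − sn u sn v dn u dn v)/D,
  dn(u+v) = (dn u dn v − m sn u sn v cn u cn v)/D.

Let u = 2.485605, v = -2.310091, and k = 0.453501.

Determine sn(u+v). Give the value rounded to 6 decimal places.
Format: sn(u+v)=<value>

sn(u+v)=0.174433

sn u = 0.7323966716540348, cn u = -0.6808781942095752, dn u = 0.9432291757532433
sn v = -0.8337319849943646, cn v = -0.5521693374295213, dn v = 0.9257654583697365
m = k² = 0.205663157001
D = 1 − m·sn²u·sn²v = 0.9233164609482818
sn(u+v) = (sn u·cn v·dn v + sn v·cn u·dn u)/D = 0.1610568208975168/0.9233164609482818 = 0.1744329573980574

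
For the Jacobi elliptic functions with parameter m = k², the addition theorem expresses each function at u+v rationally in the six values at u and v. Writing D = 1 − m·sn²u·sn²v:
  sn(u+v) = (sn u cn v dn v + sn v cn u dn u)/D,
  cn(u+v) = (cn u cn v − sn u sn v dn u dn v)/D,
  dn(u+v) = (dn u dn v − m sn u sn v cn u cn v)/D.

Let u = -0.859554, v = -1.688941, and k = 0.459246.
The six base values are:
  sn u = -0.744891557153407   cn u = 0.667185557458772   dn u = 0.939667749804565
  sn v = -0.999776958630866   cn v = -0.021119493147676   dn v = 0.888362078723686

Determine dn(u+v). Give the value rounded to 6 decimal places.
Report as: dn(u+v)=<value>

m = k² = 0.210906888516
D = 1 − m·sn²u·sn²v = 0.883027676819419
dn(u+v) = (dn u·dn v − m·sn u·sn v·cn u·cn v)/D = 0.836978377212467/0.883027676819419 = 0.9478506723902277

dn(u+v)=0.947851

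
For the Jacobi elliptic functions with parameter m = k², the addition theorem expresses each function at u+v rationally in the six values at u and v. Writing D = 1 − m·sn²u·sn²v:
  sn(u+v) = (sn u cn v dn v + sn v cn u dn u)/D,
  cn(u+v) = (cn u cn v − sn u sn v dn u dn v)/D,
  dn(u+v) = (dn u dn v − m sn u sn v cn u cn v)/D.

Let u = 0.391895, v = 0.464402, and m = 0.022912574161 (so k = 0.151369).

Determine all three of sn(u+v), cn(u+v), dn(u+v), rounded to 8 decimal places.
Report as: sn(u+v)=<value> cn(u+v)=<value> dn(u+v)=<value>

sn(u+v)=0.75406415 cn(u+v)=0.65680077 dn(u+v)=0.99346445

sn u = 0.3817344681756554, cn u = 0.9242720356078342, dn u = 0.9983291802316957
sn v = 0.4475607352170664, cn v = 0.894253536918898, dn v = 0.9977025449772112
m = k² = 0.022912574161
D = 1 − m·sn²u·sn²v = 0.9993311933351695
sn(u+v) = (sn u·cn v·dn v + sn v·cn u·dn u)/D = 0.7535598294255307/0.9993311933351695 = 0.7540641525564703
cn(u+v) = (cn u·cn v − sn u·sn v·dn u·dn v)/D = 0.6563614990604331/0.9993311933351695 = 0.6568007717940748
dn(u+v) = (dn u·dn v − m·sn u·sn v·cn u·cn v)/D = 0.9928000168042849/0.9993311933351695 = 0.9934644524513566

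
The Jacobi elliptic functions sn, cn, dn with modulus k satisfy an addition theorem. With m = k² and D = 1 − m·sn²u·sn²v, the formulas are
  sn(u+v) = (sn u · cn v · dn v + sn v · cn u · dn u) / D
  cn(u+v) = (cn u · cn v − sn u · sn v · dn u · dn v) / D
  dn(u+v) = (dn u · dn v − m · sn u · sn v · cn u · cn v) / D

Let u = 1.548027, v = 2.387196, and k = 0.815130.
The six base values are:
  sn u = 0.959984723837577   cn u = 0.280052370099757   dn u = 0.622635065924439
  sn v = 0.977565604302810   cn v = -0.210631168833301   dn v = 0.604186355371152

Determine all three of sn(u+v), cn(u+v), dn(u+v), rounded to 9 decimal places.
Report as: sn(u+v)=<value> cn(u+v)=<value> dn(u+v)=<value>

sn(u+v)=0.116407173 cn(u+v)=-0.993201576 dn(u+v)=0.995488052

m = k² = 0.6644369169
D = 1 − m·sn²u·sn²v = 0.414840549040622
sn(u+v) = (sn u·cn v·dn v + sn v·cn u·dn u)/D = 0.04829041574217084/0.414840549040622 = 0.116407173440131
cn(u+v) = (cn u·cn v − sn u·sn v·dn u·dn v)/D = -0.4120202869711308/0.414840549040622 = -0.9932015756993538
dn(u+v) = (dn u·dn v − m·sn u·sn v·cn u·cn v)/D = 0.4129688099482069/0.414840549040622 = 0.9954880517424255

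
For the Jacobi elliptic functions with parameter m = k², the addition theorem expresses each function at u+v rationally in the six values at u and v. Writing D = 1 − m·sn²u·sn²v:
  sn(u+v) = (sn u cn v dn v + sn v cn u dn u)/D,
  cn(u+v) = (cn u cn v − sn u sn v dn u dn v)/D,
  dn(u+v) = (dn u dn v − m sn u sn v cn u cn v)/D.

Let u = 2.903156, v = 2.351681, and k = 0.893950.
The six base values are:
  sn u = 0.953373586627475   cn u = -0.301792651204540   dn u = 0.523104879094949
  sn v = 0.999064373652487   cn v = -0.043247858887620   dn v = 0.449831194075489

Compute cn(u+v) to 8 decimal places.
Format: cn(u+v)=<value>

m = k² = 0.7991466025
D = 1 − m·sn²u·sn²v = 0.274997284191689
cn(u+v) = (cn u·cn v − sn u·sn v·dn u·dn v)/D = -0.2110755008381471/0.274997284191689 = -0.7675548558909232

cn(u+v)=-0.76755486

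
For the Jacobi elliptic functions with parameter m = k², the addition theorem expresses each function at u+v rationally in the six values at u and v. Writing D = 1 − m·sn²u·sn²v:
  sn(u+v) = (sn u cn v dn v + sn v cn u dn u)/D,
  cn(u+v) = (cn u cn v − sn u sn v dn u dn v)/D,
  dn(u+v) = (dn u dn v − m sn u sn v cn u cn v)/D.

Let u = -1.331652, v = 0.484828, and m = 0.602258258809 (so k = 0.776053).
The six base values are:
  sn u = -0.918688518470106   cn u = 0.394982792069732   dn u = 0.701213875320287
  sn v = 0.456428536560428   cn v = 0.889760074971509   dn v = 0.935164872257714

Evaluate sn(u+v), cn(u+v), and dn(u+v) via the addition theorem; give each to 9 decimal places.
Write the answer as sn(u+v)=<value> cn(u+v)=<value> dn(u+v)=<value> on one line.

m = k² = 0.602258258809
D = 1 − m·sn²u·sn²v = 0.8941075686058979
sn(u+v) = (sn u·cn v·dn v + sn v·cn u·dn u)/D = -0.637999498372654/0.8941075686058979 = -0.7135601137650917
cn(u+v) = (cn u·cn v − sn u·sn v·dn u·dn v)/D = 0.6264064050714938/0.8941075686058979 = 0.700594007998605
dn(u+v) = (dn u·dn v − m·sn u·sn v·cn u·cn v)/D = 0.7445019268147684/0.8941075686058979 = 0.8326760145600867

sn(u+v)=-0.713560114 cn(u+v)=0.700594008 dn(u+v)=0.832676015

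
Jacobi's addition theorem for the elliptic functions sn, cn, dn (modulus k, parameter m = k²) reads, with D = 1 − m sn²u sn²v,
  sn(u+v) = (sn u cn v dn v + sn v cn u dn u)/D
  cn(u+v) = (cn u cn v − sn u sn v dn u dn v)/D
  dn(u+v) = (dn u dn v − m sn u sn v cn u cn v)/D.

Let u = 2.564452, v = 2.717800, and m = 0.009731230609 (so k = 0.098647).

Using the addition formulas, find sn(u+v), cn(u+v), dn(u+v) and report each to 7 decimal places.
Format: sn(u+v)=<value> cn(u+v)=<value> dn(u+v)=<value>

sn(u+v)=-0.8494383 cn(u+v)=0.5276879 dn(u+v)=0.9964831

sn u = 0.5518014486901354, cn u = -0.8339755159616305, dn u = 0.9985173948494445
sn v = 0.4180994847450158, cn v = -0.908401244415678, dn v = 0.9991490934928783
m = k² = 0.009731230609
D = 1 − m·sn²u·sn²v = 0.9994820441985066
sn(u+v) = (sn u·cn v·dn v + sn v·cn u·dn u)/D = -0.8489983714447692/0.9994820441985066 = -0.8494383429625176
cn(u+v) = (cn u·cn v − sn u·sn v·dn u·dn v)/D = 0.5274145636587553/0.9994820441985066 = 0.5276878826589563
dn(u+v) = (dn u·dn v − m·sn u·sn v·cn u·cn v)/D = 0.9959669185423004/0.9994820441985066 = 0.9964830527205469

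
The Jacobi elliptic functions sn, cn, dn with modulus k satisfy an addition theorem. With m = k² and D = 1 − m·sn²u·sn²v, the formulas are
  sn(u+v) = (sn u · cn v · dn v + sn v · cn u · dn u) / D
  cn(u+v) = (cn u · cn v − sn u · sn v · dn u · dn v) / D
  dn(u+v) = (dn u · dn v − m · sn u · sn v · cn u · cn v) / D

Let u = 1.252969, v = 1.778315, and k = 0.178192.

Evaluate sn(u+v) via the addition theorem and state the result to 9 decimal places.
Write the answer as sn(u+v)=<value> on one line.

sn u = 0.9475170040349781, cn u = 0.3197053754077013, dn u = 0.9856434808234354
sn v = 0.9816737444483327, cn v = -0.1905693035637946, dn v = 0.9845815110134054
m = k² = 0.031752388864
D = 1 − m·sn²u·sn²v = 0.9725283477119814
sn(u+v) = (sn u·cn v·dn v + sn v·cn u·dn u)/D = 0.131557056359316/0.9725283477119814 = 0.1352732356530519

sn(u+v)=0.135273236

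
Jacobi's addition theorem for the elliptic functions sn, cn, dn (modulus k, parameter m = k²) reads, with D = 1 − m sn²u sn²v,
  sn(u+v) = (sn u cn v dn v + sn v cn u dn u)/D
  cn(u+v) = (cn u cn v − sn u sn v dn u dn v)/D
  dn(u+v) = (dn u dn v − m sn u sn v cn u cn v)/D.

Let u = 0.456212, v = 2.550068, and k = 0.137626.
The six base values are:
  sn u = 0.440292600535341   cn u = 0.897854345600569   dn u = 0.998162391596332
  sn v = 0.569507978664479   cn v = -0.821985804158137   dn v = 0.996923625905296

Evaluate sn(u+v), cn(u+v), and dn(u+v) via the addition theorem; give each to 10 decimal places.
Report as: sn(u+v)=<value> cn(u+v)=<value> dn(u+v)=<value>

sn(u+v)=0.1497730640 cn(u+v)=-0.9887204000 dn(u+v)=0.9997875364

m = k² = 0.018940915876
D = 1 − m·sn²u·sn²v = 0.9988090778451571
sn(u+v) = (sn u·cn v·dn v + sn v·cn u·dn u)/D = 0.1495946959732371/0.9988090778451571 = 0.1497730640333932
cn(u+v) = (cn u·cn v − sn u·sn v·dn u·dn v)/D = -0.9875429109272001/0.9988090778451571 = -0.9887203999564534
dn(u+v) = (dn u·dn v − m·sn u·sn v·cn u·cn v)/D = 0.9985968672673051/0.9988090778451571 = 0.9997875363945331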